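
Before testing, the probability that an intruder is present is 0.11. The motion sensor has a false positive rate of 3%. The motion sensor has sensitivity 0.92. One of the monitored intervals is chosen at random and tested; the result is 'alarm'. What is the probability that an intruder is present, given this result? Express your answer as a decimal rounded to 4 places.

Let H be the event that an intruder is present. P(H) = 0.11, so P(¬H) = 0.89. With E the 'alarm' result, P(E|H) = 0.92 and P(E|¬H) = 0.03.
P(E) = 0.92·0.11 + 0.03·0.89 = 0.10120 + 0.026700 = 0.12790.
By Bayes' theorem, P(H|E) = 0.10120 / 0.12790 = 0.7912.

P(H | E) ≈ 0.7912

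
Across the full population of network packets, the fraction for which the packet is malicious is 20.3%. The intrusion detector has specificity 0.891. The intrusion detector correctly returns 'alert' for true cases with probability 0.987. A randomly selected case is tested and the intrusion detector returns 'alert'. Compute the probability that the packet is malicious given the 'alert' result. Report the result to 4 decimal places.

Write H for 'the packet is malicious'. Prior odds H:¬H = 0.203/0.797 = 0.25471. For the 'alert' outcome, the likelihood ratio is 0.987/0.109 = 9.0550.
Posterior odds = 0.25471 × 9.0550 = 2.3064, so P(H|E) = 2.3064/(1+2.3064) = 0.6976.

P(H | E) ≈ 0.6976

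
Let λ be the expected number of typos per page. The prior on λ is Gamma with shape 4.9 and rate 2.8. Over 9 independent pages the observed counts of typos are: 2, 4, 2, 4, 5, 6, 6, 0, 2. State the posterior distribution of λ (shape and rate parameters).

The Poisson likelihood adds the total count to the shape and the number of exposure periods to the rate. Here ∑xᵢ = 31 and n = 9, so shape 4.9→35.9 and rate 2.8→11.8.

Posterior: Gamma(shape=35.9, rate=11.8)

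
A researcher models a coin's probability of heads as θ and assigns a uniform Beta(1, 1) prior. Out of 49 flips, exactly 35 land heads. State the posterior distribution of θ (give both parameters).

Posterior: Beta(36, 15)

Observing 35 successes and 14 failures updates Beta(1, 1) by adding the success and failure counts to the two shape parameters: α = 1+35 = 36, β = 1+14 = 15.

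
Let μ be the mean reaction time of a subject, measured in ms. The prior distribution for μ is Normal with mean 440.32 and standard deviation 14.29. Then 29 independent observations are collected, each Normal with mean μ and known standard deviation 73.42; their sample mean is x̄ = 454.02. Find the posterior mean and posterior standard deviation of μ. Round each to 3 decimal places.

With known σ, the Normal prior is conjugate. Weight on the data is w = (n/σ²)/(n/σ² + 1/τ₀²) = 0.00537984/(0.00537984+0.00489706) = 0.52349.
Posterior mean = w·x̄ + (1−w)·μ₀ = 0.52349·454.02 + 0.47651·440.32 = 447.492. Posterior variance = 1/(0.00537984+0.00489706) = 97.3056, so SD = 9.864.

Posterior mean ≈ 447.492; posterior SD ≈ 9.864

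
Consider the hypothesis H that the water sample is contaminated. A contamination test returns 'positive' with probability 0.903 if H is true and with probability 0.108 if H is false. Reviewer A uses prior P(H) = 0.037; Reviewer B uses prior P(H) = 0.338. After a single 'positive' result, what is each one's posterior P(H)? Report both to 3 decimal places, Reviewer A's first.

P('+'|H) = 0.903, P('+'|¬H) = 0.108.
Reviewer A: numerator 0.903·0.037 = 0.033411; evidence = 0.033411+0.108·0.963 = 0.13742; posterior = 0.243.
Reviewer B: numerator 0.903·0.338 = 0.30521; evidence = 0.30521+0.108·0.662 = 0.37671; posterior = 0.810.

Reviewer A: 0.243; Reviewer B: 0.810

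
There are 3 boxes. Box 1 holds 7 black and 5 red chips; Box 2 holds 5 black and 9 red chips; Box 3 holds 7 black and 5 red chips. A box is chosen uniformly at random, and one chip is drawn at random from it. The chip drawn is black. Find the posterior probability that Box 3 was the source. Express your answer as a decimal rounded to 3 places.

Tabulate prior·likelihood by source: [1] prior 0.333333, lik 0.5833, product 0.1944; [2] prior 0.333333, lik 0.3571, product 0.1190; [3] prior 0.333333, lik 0.5833, product 0.1944.
Normalizing constant = 0.50794; the posterior for Box 3 is its product over the sum, 0.1944/0.50794 = 0.383.

Posterior probability ≈ 0.383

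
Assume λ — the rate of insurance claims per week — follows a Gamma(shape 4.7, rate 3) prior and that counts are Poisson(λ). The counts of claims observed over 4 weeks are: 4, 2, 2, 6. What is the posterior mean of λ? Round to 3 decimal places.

Posterior mean ≈ 2.671

Total count ∑xᵢ = 14 over n = 4 weeks.
Gamma is conjugate to the Poisson likelihood: posterior is Gamma(shape = 4.7+14 = 18.7, rate = 3+4 = 7).
E[λ | data] = 18.7/7 = 2.671.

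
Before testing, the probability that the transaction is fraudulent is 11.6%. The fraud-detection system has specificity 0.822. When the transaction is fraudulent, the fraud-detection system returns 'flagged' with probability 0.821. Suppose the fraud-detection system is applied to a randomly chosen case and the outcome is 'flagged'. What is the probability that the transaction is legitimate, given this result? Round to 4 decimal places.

P(¬H | E) ≈ 0.6230

Write H for 'the transaction is fraudulent'. Prior odds H:¬H = 0.116/0.884 = 0.13122. For the 'flagged' outcome, the likelihood ratio is 0.821/0.178 = 4.6124.
Posterior odds = 0.13122 × 4.6124 = 0.60524, so P(H|E) = 0.60524/(1+0.60524) = 0.3770. Then P(¬H|E) = 1 − 0.3770 = 0.6230.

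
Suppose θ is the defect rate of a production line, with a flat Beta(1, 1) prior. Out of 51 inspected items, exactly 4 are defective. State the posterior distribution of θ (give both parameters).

Posterior: Beta(5, 48)

Observing 4 successes and 47 failures updates Beta(1, 1) by adding the success and failure counts to the two shape parameters: α = 1+4 = 5, β = 1+47 = 48.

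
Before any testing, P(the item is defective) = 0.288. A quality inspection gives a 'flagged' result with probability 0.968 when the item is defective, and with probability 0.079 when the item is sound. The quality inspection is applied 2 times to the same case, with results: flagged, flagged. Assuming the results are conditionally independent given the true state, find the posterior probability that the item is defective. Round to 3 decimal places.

With H the event that the item is defective, the joint likelihood of the observed sequence is P(data|H) = 0.968·0.968 = 0.93702 and P(data|¬H) = 0.079·0.079 = 0.0062410.
Bayes: P(H|data) = 0.288·0.93702 / (0.288·0.93702 + 0.712·0.0062410) = 0.26986/0.27431 = 0.9838.

Posterior P(H) ≈ 0.984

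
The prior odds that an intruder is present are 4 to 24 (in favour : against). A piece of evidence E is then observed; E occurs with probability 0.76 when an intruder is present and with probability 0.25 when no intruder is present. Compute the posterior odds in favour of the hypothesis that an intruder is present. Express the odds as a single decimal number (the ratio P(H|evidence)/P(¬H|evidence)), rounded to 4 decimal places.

Prior odds = 4/24 = 0.16667. In log-odds, ln(0.16667) = -1.7918.
Add log likelihood ratio: ln(3.0400) = 1.1119.
Posterior log-odds = -0.67990, so posterior odds = exp(-0.67990) = 0.50667.

Posterior odds ≈ 0.5067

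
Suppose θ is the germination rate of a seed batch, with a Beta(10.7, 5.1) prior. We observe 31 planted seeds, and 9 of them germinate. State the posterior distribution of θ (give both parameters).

Posterior: Beta(19.7, 27.1)

The binomial likelihood is conjugate to the Beta prior: with 9 successes and 22 failures, the posterior is Beta(10.7+9, 5.1+22) = Beta(19.7, 27.1).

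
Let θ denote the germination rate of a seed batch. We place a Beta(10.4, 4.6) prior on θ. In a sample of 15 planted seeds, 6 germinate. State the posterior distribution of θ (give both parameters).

The binomial likelihood is conjugate to the Beta prior: with 6 successes and 9 failures, the posterior is Beta(10.4+6, 4.6+9) = Beta(16.4, 13.6).

Posterior: Beta(16.4, 13.6)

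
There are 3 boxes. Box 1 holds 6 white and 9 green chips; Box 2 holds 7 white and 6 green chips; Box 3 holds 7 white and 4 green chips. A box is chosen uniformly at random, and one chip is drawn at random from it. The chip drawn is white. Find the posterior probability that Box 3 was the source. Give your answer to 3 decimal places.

Posterior probability ≈ 0.404

Tabulate prior·likelihood by source: [1] prior 0.333333, lik 0.4, product 0.1333; [2] prior 0.333333, lik 0.5385, product 0.1795; [3] prior 0.333333, lik 0.6364, product 0.2121.
Normalizing constant = 0.52494; the posterior for Box 3 is its product over the sum, 0.2121/0.52494 = 0.404.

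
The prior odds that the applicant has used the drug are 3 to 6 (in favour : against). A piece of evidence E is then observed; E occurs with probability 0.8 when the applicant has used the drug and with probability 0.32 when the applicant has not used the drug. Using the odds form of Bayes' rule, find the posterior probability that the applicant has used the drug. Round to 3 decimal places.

Prior odds = 3/6 = 0.50000.
Likelihood ratio for E = 0.8/0.32 = 2.5000.
Posterior odds = prior odds × LR = 1.2500.
Posterior probability = odds/(1+odds) = 1.2500/2.2500 = 0.556.

Posterior probability ≈ 0.556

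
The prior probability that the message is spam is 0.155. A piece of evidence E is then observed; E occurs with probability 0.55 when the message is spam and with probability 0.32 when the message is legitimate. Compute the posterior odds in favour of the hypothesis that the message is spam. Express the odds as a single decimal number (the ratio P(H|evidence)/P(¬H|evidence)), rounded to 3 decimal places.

Prior odds = 0.155/(1−0.155) = 0.18343. In log-odds, ln(0.18343) = -1.6959.
Add log likelihood ratio: ln(1.7188) = 0.54160.
Posterior log-odds = -1.1543, so posterior odds = exp(-1.1543) = 0.31527.

Posterior odds ≈ 0.315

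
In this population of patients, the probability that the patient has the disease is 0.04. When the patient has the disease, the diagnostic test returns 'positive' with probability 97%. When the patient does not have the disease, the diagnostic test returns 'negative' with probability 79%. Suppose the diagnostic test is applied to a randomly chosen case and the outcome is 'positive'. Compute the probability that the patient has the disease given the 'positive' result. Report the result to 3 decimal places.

P(H | E) ≈ 0.161

Write H for 'the patient has the disease'. Prior odds H:¬H = 0.04/0.96 = 0.041667. For the 'positive' outcome, the likelihood ratio is 0.97/0.21 = 4.6190.
Posterior odds = 0.041667 × 4.6190 = 0.19246, so P(H|E) = 0.19246/(1+0.19246) = 0.161.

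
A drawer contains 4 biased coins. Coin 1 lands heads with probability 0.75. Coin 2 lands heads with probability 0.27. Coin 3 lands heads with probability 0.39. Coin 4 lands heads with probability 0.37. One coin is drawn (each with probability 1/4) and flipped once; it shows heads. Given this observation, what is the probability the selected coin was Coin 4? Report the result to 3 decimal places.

Tabulate prior·likelihood by source: [1] prior 0.25, lik 0.75, product 0.1875; [2] prior 0.25, lik 0.27, product 0.06750; [3] prior 0.25, lik 0.39, product 0.09750; [4] prior 0.25, lik 0.37, product 0.09250.
Normalizing constant = 0.44500; the posterior for Coin 4 is its product over the sum, 0.09250/0.44500 = 0.208.

Posterior probability ≈ 0.208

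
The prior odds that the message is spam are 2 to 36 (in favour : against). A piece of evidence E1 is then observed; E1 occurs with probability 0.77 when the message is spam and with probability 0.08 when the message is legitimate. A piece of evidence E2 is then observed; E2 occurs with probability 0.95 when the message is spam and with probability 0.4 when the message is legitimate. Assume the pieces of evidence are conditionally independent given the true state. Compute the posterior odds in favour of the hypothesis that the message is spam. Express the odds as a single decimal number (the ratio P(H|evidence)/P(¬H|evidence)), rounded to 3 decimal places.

Prior odds = 2/36 = 0.055556.
Likelihood ratio for E1 = 0.77/0.08 = 9.6250.
Likelihood ratio for E2 = 0.95/0.4 = 2.3750.
Posterior odds = prior odds × LR₁ × LR₂ = 1.2700.

Posterior odds ≈ 1.270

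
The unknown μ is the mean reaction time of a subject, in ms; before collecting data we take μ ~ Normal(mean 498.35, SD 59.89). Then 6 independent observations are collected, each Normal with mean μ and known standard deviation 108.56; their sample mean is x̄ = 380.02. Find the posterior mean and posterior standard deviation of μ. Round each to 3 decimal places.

Prior precision 1/τ₀² = 1/59.89² = 0.00027880; data precision n/σ² = 6/108.56² = 0.00050911.
Posterior precision = 0.00027880 + 0.00050911 = 0.00078791, giving posterior SD = 1/√0.00078791 = 35.626.
Posterior mean = (0.00027880·498.35 + 0.00050911·380.02) / 0.00078791 = 421.891.

Posterior mean ≈ 421.891; posterior SD ≈ 35.626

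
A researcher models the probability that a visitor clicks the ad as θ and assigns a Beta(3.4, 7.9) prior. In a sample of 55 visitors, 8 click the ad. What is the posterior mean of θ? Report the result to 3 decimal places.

Observing 8 successes and 47 failures updates Beta(3.4, 7.9) by adding the success and failure counts to the two shape parameters: α = 3.4+8 = 11.4, β = 7.9+47 = 54.9.
Posterior mean = α/(α+β) = 11.4/66.3 = 0.172.

Posterior mean ≈ 0.172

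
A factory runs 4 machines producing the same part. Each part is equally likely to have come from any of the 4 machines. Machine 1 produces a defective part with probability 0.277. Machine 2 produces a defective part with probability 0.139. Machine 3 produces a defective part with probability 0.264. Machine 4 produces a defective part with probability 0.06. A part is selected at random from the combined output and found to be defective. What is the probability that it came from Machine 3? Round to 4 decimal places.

Posterior probability ≈ 0.3568

P(defective|M1) = 0.277; P(defective|M2) = 0.139; P(defective|M3) = 0.264; P(defective|M4) = 0.06.
Prior × likelihood for each source: 0.25·0.277=0.06925, 0.25·0.139=0.03475, 0.25·0.264=0.06600, 0.25·0.06=0.01500. Summing gives P(defective) = 0.18500.
P(Machine 3 | defective) = 0.06600 / 0.18500 = 0.3568.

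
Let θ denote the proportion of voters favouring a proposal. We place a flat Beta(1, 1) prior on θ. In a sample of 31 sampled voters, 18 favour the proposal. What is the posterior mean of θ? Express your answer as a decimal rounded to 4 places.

Observing 18 successes and 13 failures updates Beta(1, 1) by adding the success and failure counts to the two shape parameters: α = 1+18 = 19, β = 1+13 = 14.
E[θ | data] = 19/(19+14) = 0.5758.

Posterior mean ≈ 0.5758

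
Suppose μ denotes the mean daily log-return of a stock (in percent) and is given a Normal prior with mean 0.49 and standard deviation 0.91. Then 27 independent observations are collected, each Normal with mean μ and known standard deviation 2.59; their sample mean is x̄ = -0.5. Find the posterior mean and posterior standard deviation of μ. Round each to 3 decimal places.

Posterior mean ≈ -0.272; posterior SD ≈ 0.437

Prior precision 1/τ₀² = 1/0.91² = 1.20758; data precision n/σ² = 27/2.59² = 4.02498.
Posterior precision = 1.20758 + 4.02498 = 5.23257, giving posterior SD = 1/√5.23257 = 0.437.
Posterior mean = (1.20758·0.49 + 4.02498·-0.5) / 5.23257 = -0.272.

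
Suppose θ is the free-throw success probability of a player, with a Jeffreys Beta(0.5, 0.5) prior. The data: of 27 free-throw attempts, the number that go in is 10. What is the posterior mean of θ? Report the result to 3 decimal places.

Posterior mean ≈ 0.375

The binomial likelihood is conjugate to the Beta prior: with 10 successes and 17 failures, the posterior is Beta(0.5+10, 0.5+17) = Beta(10.5, 17.5).
Posterior mean = α/(α+β) = 10.5/28 = 0.375.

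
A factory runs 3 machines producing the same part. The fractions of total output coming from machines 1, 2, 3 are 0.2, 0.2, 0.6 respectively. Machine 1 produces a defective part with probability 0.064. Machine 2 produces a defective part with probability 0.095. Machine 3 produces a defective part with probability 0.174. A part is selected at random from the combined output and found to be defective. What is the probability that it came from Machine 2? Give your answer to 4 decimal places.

Posterior probability ≈ 0.1395

P(defective|M1) = 0.064; P(defective|M2) = 0.095; P(defective|M3) = 0.174.
Prior × likelihood for each source: 0.2·0.064=0.01280, 0.2·0.095=0.01900, 0.6·0.174=0.1044. Summing gives P(defective) = 0.13620.
P(Machine 2 | defective) = 0.01900 / 0.13620 = 0.1395.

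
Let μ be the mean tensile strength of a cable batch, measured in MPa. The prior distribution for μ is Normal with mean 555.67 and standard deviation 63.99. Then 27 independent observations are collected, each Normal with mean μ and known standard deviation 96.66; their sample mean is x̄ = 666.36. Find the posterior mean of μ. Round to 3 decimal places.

With known σ, the Normal prior is conjugate. Weight on the data is w = (n/σ²)/(n/σ² + 1/τ₀²) = 0.00288982/(0.00288982+0.00024422) = 0.92208.
Posterior mean = w·x̄ + (1−w)·μ₀ = 0.92208·666.36 + 0.077924·555.67 = 657.735.

Posterior mean ≈ 657.735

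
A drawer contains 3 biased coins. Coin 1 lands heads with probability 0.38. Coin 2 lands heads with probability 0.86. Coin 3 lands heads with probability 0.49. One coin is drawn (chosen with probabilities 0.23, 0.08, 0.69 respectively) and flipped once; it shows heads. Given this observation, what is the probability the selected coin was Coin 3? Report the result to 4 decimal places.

Posterior probability ≈ 0.6840

P(heads|C1) = 0.38; P(heads|C2) = 0.86; P(heads|C3) = 0.49.
Prior × likelihood for each source: 0.23·0.38=0.08740, 0.08·0.86=0.06880, 0.69·0.49=0.3381. Summing gives P(heads) = 0.49430.
P(Coin 3 | heads) = 0.3381 / 0.49430 = 0.6840.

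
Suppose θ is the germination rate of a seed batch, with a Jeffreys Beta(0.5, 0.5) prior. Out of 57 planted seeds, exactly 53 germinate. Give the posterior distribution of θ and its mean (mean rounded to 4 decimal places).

Posterior: Beta(53.5, 4.5); mean ≈ 0.9224

Observing 53 successes and 4 failures updates Beta(0.5, 0.5) by adding the success and failure counts to the two shape parameters: α = 0.5+53 = 53.5, β = 0.5+4 = 4.5.
Posterior mean = α/(α+β) = 53.5/58 = 0.9224.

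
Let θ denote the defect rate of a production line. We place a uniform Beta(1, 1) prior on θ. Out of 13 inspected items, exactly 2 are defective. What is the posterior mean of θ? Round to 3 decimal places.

Posterior mean ≈ 0.200

Observing 2 successes and 11 failures updates Beta(1, 1) by adding the success and failure counts to the two shape parameters: α = 1+2 = 3, β = 1+11 = 12.
Posterior mean = α/(α+β) = 3/15 = 0.200.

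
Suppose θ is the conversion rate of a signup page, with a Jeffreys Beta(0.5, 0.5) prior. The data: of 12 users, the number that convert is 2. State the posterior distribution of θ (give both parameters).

The binomial likelihood is conjugate to the Beta prior: with 2 successes and 10 failures, the posterior is Beta(0.5+2, 0.5+10) = Beta(2.5, 10.5).

Posterior: Beta(2.5, 10.5)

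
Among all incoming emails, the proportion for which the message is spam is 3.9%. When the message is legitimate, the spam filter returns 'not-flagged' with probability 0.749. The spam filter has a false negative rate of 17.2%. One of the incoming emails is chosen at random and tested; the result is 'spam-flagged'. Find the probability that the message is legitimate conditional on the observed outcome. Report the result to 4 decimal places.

Write H for 'the message is spam'. Prior odds H:¬H = 0.039/0.961 = 0.040583. For the 'spam-flagged' outcome, the likelihood ratio is 0.828/0.251 = 3.2988.
Posterior odds = 0.040583 × 3.2988 = 0.13387, so P(H|E) = 0.13387/(1+0.13387) = 0.1181. Then P(¬H|E) = 1 − 0.1181 = 0.8819.

P(¬H | E) ≈ 0.8819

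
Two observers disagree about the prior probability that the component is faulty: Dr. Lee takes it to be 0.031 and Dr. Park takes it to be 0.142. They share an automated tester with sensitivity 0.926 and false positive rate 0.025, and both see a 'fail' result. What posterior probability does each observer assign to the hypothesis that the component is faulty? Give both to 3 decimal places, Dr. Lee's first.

Dr. Lee: 0.542; Dr. Park: 0.860

P('+'|H) = 0.926, P('+'|¬H) = 0.025.
Dr. Lee: numerator 0.926·0.031 = 0.028706; evidence = 0.028706+0.025·0.969 = 0.052931; posterior = 0.542.
Dr. Park: numerator 0.926·0.142 = 0.13149; evidence = 0.13149+0.025·0.858 = 0.15294; posterior = 0.860.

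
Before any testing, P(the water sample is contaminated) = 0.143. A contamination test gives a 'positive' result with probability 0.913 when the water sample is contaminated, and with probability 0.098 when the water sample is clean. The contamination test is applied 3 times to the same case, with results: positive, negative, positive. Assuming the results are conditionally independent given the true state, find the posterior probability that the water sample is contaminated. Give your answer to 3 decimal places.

Posterior P(H) ≈ 0.583

Let H be the event that the water sample is contaminated; start with P(H) = 0.143. P('positive'|H) = 0.913, P('positive'|¬H) = 0.098.
Update on result 1 ('positive'): P(H) ← 0.913·0.1430 / (0.913·0.1430 + 0.098·0.8570) = 0.13056/0.21454 = 0.6085.
Update on result 2 ('negative'): P(H) ← 0.087·0.6085 / (0.087·0.6085 + 0.902·0.3915) = 0.052943/0.40604 = 0.1304.
Update on result 3 ('positive'): P(H) ← 0.913·0.1304 / (0.913·0.1304 + 0.098·0.8696) = 0.11904/0.20427 = 0.5828.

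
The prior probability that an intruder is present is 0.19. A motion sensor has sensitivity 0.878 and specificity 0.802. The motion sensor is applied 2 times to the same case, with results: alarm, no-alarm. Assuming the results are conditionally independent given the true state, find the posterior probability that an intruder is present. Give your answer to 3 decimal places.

Posterior P(H) ≈ 0.137

With H the event that an intruder is present, the joint likelihood of the observed sequence is P(data|H) = 0.878·0.122 = 0.10712 and P(data|¬H) = 0.198·0.802 = 0.15880.
Bayes: P(H|data) = 0.19·0.10712 / (0.19·0.10712 + 0.81·0.15880) = 0.020352/0.14898 = 0.1366.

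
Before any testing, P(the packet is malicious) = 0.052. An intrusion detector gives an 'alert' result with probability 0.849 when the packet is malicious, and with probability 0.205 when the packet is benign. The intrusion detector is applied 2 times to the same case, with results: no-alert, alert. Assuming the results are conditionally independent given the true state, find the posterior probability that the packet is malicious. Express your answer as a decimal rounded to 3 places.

Posterior P(H) ≈ 0.041

Let H be the event that the packet is malicious; start with P(H) = 0.052. P('alert'|H) = 0.849, P('alert'|¬H) = 0.205.
Update on result 1 ('no-alert'): P(H) ← 0.151·0.0520 / (0.151·0.0520 + 0.795·0.9480) = 0.0078520/0.76151 = 0.0103.
Update on result 2 ('alert'): P(H) ← 0.849·0.0103 / (0.849·0.0103 + 0.205·0.9897) = 0.0087541/0.21164 = 0.0414.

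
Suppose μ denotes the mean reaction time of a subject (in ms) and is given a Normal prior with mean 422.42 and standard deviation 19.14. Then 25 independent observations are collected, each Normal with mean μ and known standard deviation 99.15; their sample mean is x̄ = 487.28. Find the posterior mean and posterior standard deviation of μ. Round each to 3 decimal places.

Posterior mean ≈ 453.702; posterior SD ≈ 13.771

Prior precision 1/τ₀² = 1/19.14² = 0.00272971; data precision n/σ² = 25/99.15² = 0.00254305.
Posterior precision = 0.00272971 + 0.00254305 = 0.00527276, giving posterior SD = 1/√0.00527276 = 13.771.
Posterior mean = (0.00272971·422.42 + 0.00254305·487.28) / 0.00527276 = 453.702.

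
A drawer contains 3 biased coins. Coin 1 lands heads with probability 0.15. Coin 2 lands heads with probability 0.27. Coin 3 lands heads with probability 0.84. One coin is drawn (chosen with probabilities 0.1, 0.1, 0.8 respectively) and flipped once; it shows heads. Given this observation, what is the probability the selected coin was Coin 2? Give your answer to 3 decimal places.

Posterior probability ≈ 0.038

P(heads|C1) = 0.15; P(heads|C2) = 0.27; P(heads|C3) = 0.84.
Prior × likelihood for each source: 0.1·0.15=0.01500, 0.1·0.27=0.02700, 0.8·0.84=0.6720. Summing gives P(heads) = 0.71400.
P(Coin 2 | heads) = 0.02700 / 0.71400 = 0.038.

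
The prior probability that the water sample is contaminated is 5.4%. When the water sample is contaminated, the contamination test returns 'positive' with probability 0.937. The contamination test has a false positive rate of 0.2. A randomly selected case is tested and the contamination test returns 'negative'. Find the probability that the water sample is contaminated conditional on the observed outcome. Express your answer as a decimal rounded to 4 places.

Let H be the event that the water sample is contaminated. P(H) = 0.054, so P(¬H) = 0.946. With E the 'negative' result, P(E|H) = 0.063 and P(E|¬H) = 0.8.
P(E) = 0.063·0.054 + 0.8·0.946 = 0.0034020 + 0.75680 = 0.76020.
By Bayes' theorem, P(H|E) = 0.0034020 / 0.76020 = 0.0045.

P(H | E) ≈ 0.0045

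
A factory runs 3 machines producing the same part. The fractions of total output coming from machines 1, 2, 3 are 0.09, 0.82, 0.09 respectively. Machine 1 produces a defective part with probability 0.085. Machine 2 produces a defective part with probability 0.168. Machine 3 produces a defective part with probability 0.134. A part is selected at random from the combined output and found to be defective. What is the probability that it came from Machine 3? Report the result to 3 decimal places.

Posterior probability ≈ 0.077

Tabulate prior·likelihood by source: [1] prior 0.09, lik 0.085, product 0.007650; [2] prior 0.82, lik 0.168, product 0.1378; [3] prior 0.09, lik 0.134, product 0.01206.
Normalizing constant = 0.15747; the posterior for Machine 3 is its product over the sum, 0.01206/0.15747 = 0.077.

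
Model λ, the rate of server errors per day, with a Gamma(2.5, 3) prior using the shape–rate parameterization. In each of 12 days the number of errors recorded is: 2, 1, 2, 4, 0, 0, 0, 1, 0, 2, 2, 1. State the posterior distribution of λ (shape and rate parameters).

Total count ∑xᵢ = 15 over n = 12 days.
Gamma is conjugate to the Poisson likelihood: posterior is Gamma(shape = 2.5+15 = 17.5, rate = 3+12 = 15).

Posterior: Gamma(shape=17.5, rate=15)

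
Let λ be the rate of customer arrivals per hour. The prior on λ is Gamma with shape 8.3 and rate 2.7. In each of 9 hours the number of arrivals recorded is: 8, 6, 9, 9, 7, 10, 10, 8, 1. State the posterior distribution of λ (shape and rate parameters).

The Poisson likelihood adds the total count to the shape and the number of exposure periods to the rate. Here ∑xᵢ = 68 and n = 9, so shape 8.3→76.3 and rate 2.7→11.7.

Posterior: Gamma(shape=76.3, rate=11.7)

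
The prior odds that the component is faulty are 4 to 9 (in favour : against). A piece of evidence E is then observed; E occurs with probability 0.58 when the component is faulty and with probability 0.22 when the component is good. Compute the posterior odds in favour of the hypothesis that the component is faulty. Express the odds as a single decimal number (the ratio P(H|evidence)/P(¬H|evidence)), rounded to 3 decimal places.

Posterior odds ≈ 1.172

Prior odds = 4/9 = 0.44444. In log-odds, ln(0.44444) = -0.81093.
Add log likelihood ratio: ln(2.6364) = 0.96940.
Posterior log-odds = 0.15847, so posterior odds = exp(0.15847) = 1.1717.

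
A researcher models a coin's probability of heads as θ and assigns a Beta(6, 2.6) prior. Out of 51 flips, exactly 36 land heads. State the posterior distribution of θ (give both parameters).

The binomial likelihood is conjugate to the Beta prior: with 36 successes and 15 failures, the posterior is Beta(6+36, 2.6+15) = Beta(42, 17.6).

Posterior: Beta(42, 17.6)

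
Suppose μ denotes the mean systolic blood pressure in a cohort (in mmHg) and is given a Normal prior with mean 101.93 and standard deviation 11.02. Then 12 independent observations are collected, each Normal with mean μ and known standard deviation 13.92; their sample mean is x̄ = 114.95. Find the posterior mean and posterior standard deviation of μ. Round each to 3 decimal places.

With known σ, the Normal prior is conjugate. Weight on the data is w = (n/σ²)/(n/σ² + 1/τ₀²) = 0.0619302/(0.0619302+0.00823449) = 0.88264.
Posterior mean = w·x̄ + (1−w)·μ₀ = 0.88264·114.95 + 0.11736·101.93 = 113.422. Posterior variance = 1/(0.0619302+0.00823449) = 14.2522, so SD = 3.775.

Posterior mean ≈ 113.422; posterior SD ≈ 3.775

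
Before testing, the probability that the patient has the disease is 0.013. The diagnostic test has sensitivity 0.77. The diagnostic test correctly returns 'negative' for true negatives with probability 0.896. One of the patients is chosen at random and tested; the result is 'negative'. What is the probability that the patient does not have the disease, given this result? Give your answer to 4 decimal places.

P(¬H | E) ≈ 0.9966

Let H be the event that the patient has the disease. P(H) = 0.013, so P(¬H) = 0.987. With E the 'negative' result, P(E|H) = 0.23 and P(E|¬H) = 0.896.
P(E) = 0.23·0.013 + 0.896·0.987 = 0.0029900 + 0.88435 = 0.88734.
By Bayes' theorem, P(H|E) = 0.0029900 / 0.88734 = 0.0034. Hence P(¬H|E) = 1 − 0.0034 = 0.9966.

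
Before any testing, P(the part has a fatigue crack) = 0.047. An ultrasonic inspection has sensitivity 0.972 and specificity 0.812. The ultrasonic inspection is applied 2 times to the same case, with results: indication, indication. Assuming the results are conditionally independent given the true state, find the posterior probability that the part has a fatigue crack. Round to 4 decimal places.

Posterior P(H) ≈ 0.5687

With H the event that the part has a fatigue crack, the joint likelihood of the observed sequence is P(data|H) = 0.972·0.972 = 0.94478 and P(data|¬H) = 0.188·0.188 = 0.035344.
Bayes: P(H|data) = 0.047·0.94478 / (0.047·0.94478 + 0.953·0.035344) = 0.044405/0.078088 = 0.5687.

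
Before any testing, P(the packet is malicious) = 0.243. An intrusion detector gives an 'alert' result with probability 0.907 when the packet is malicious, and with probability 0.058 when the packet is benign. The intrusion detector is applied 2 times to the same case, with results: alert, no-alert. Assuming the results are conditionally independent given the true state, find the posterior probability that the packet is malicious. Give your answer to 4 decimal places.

Posterior P(H) ≈ 0.3314

Let H be the event that the packet is malicious; start with P(H) = 0.243. P('alert'|H) = 0.907, P('alert'|¬H) = 0.058.
Update on result 1 ('alert'): P(H) ← 0.907·0.2430 / (0.907·0.2430 + 0.058·0.7570) = 0.22040/0.26431 = 0.8339.
Update on result 2 ('no-alert'): P(H) ← 0.093·0.8339 / (0.093·0.8339 + 0.942·0.1661) = 0.077551/0.23403 = 0.3314.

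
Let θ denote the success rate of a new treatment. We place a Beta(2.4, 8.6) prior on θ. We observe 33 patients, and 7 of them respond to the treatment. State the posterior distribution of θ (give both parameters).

Posterior: Beta(9.4, 34.6)

Observing 7 successes and 26 failures updates Beta(2.4, 8.6) by adding the success and failure counts to the two shape parameters: α = 2.4+7 = 9.4, β = 8.6+26 = 34.6.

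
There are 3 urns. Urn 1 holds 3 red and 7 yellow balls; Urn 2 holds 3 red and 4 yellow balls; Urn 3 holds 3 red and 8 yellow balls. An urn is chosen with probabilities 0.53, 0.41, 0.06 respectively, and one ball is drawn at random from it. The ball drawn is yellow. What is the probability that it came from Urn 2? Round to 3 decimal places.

P(yellow|Urn 1) = 0.7; P(yellow|Urn 2) = 0.5714; P(yellow|Urn 3) = 0.7273.
Prior × likelihood for each source: 0.53·0.7=0.3710, 0.41·0.5714=0.2343, 0.06·0.7273=0.04364. Summing gives P(yellow) = 0.64892.
P(Urn 2 | yellow) = 0.2343 / 0.64892 = 0.361.

Posterior probability ≈ 0.361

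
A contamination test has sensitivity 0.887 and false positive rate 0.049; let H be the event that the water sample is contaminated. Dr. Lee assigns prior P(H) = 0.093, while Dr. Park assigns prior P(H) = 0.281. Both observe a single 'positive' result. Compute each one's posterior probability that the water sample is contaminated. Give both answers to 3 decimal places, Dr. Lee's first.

P('+'|H) = 0.887, P('+'|¬H) = 0.049.
Dr. Lee: numerator 0.887·0.093 = 0.082491; evidence = 0.082491+0.049·0.907 = 0.12693; posterior = 0.650.
Dr. Park: numerator 0.887·0.281 = 0.24925; evidence = 0.24925+0.049·0.719 = 0.28448; posterior = 0.876.

Dr. Lee: 0.650; Dr. Park: 0.876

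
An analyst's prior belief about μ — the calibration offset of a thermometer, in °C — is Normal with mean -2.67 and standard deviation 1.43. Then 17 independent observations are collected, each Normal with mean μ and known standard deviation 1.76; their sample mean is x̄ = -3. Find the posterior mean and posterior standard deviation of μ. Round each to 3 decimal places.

With known σ, the Normal prior is conjugate. Weight on the data is w = (n/σ²)/(n/σ² + 1/τ₀²) = 5.48812/(5.48812+0.489021) = 0.91818.
Posterior mean = w·x̄ + (1−w)·μ₀ = 0.91818·-3 + 0.081815·-2.67 = -2.973. Posterior variance = 1/(5.48812+0.489021) = 0.167304, so SD = 0.409.

Posterior mean ≈ -2.973; posterior SD ≈ 0.409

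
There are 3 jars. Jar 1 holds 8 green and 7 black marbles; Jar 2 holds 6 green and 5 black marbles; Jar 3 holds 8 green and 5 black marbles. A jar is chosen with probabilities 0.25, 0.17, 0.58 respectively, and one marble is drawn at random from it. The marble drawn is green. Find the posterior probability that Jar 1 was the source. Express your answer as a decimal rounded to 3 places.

P(green|Jar 1) = 0.5333; P(green|Jar 2) = 0.5455; P(green|Jar 3) = 0.6154.
Prior × likelihood for each source: 0.25·0.5333=0.1333, 0.17·0.5455=0.09273, 0.58·0.6154=0.3569. Summing gives P(green) = 0.58298.
P(Jar 1 | green) = 0.1333 / 0.58298 = 0.229.

Posterior probability ≈ 0.229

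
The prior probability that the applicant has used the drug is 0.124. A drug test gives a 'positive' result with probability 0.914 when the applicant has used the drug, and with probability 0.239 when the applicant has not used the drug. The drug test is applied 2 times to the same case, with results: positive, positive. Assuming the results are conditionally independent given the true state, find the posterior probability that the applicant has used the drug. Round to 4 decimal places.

Posterior P(H) ≈ 0.6743

With H the event that the applicant has used the drug, the joint likelihood of the observed sequence is P(data|H) = 0.914·0.914 = 0.83540 and P(data|¬H) = 0.239·0.239 = 0.057121.
Bayes: P(H|data) = 0.124·0.83540 / (0.124·0.83540 + 0.876·0.057121) = 0.10359/0.15363 = 0.6743.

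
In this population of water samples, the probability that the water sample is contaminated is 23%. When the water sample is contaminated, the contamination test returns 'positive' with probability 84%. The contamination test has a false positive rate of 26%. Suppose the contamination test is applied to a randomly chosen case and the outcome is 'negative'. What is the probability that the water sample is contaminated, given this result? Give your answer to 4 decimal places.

P(H | E) ≈ 0.0607

Write H for 'the water sample is contaminated'. Prior odds H:¬H = 0.23/0.77 = 0.29870. For the 'negative' outcome, the likelihood ratio is 0.16/0.74 = 0.21622.
Posterior odds = 0.29870 × 0.21622 = 0.064584, so P(H|E) = 0.064584/(1+0.064584) = 0.0607.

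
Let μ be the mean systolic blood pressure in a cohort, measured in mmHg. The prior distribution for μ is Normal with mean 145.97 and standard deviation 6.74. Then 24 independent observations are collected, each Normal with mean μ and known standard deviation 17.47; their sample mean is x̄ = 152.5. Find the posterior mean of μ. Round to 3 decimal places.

With known σ, the Normal prior is conjugate. Weight on the data is w = (n/σ²)/(n/σ² + 1/τ₀²) = 0.0786367/(0.0786367+0.0220130) = 0.78129.
Posterior mean = w·x̄ + (1−w)·μ₀ = 0.78129·152.5 + 0.21871·145.97 = 151.072.

Posterior mean ≈ 151.072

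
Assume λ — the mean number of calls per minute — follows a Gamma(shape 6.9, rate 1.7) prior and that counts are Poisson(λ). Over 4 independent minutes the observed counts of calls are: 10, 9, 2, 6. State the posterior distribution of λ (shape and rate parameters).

Posterior: Gamma(shape=33.9, rate=5.7)

The Poisson likelihood adds the total count to the shape and the number of exposure periods to the rate. Here ∑xᵢ = 27 and n = 4, so shape 6.9→33.9 and rate 1.7→5.7.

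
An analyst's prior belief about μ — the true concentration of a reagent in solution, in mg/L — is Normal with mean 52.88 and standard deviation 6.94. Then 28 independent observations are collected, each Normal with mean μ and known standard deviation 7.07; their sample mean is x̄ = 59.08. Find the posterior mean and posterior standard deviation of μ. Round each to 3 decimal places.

With known σ, the Normal prior is conjugate. Weight on the data is w = (n/σ²)/(n/σ² + 1/τ₀²) = 0.560169/(0.560169+0.0207626) = 0.96426.
Posterior mean = w·x̄ + (1−w)·μ₀ = 0.96426·59.08 + 0.035740·52.88 = 58.858. Posterior variance = 1/(0.560169+0.0207626) = 1.72137, so SD = 1.312.

Posterior mean ≈ 58.858; posterior SD ≈ 1.312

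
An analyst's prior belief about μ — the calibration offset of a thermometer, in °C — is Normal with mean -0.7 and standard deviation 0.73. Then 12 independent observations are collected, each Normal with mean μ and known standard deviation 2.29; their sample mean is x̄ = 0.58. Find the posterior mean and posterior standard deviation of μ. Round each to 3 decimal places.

Posterior mean ≈ 0.003; posterior SD ≈ 0.490

With known σ, the Normal prior is conjugate. Weight on the data is w = (n/σ²)/(n/σ² + 1/τ₀²) = 2.28829/(2.28829+1.87652) = 0.54943.
Posterior mean = w·x̄ + (1−w)·μ₀ = 0.54943·0.58 + 0.45057·-0.7 = 0.003. Posterior variance = 1/(2.28829+1.87652) = 0.240107, so SD = 0.490.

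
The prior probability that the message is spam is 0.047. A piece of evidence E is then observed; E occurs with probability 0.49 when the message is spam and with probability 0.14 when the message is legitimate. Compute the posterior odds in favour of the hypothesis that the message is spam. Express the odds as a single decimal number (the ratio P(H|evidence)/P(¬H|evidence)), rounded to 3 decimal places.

Posterior odds ≈ 0.173

Prior odds = 0.047/(1−0.047) = 0.049318.
Likelihood ratio for E = 0.49/0.14 = 3.5000.
Posterior odds = prior odds × LR = 0.17261.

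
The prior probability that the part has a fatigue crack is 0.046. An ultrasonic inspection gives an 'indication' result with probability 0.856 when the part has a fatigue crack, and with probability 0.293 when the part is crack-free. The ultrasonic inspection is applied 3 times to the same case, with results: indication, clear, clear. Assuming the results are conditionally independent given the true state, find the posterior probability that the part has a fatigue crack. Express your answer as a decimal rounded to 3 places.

Posterior P(H) ≈ 0.006

With H the event that the part has a fatigue crack, the joint likelihood of the observed sequence is P(data|H) = 0.856·0.144·0.144 = 0.017750 and P(data|¬H) = 0.293·0.707·0.707 = 0.14646.
Bayes: P(H|data) = 0.046·0.017750 / (0.046·0.017750 + 0.954·0.14646) = 0.00081650/0.14054 = 0.0058.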